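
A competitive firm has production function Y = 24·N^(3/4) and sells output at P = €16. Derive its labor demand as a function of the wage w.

N(w) = (288/w)^(4)

MP_N = (3/4)·24·N^(-1/4) = 18·N^(-1/4).
Setting P·MP_N = w: 288·N^(-1/4) = w.
Solving for N: N^(-1/4) = w/288, so N = (288/w)^(4).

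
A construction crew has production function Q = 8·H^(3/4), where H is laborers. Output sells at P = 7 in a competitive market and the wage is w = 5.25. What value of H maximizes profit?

H* = 4096

MP_H = (3/4)·8·H^(-1/4) = 6·H^(-1/4).
Profit maximization for a price taker requires P·MP_H = w: 7·6·H^(-1/4) = 5.25.
So H^(-1/4) = 0.125, which gives H = 4096.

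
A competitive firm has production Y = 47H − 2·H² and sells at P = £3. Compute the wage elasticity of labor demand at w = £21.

ε = -0.175

From P·MP_H = w with MP_H = 47 − 4H, labor demand is H(w) = (47 − w/3)/4.
dH/dw = −1/(12) = -1/12.
At w = 21, H = 10, so ε = (dH/dw)·(w/H) = (-1/12)·(21/10) = -0.175.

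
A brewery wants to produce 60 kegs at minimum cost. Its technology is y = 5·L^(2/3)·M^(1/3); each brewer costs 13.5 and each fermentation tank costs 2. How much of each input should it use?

L* = 8, M* = 27

Cost minimization requires the marginal rate of technical substitution to equal the input-price ratio: MP_L/MP_M = w/r.
Here MP_L/MP_M = (2/3)·(M/L)/(1/3) = 2·(M/L). Setting this equal to 13.5/2 = 6.75 gives M = 3.375L.
Substituting into y = 60: 5·L^(2/3)·(3.375L)^(1/3) = 60.
Solving, L = 8 and M = 27.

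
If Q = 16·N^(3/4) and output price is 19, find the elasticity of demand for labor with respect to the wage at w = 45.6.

MP_N = (3/4)·16·N^(-1/4), so P·MP_N = w gives 228·N^(-1/4) = w.
Solving, N(w) = (228/w)^(4). This is a constant-elasticity form: N ∝ w^(−4), so ε = −4.

ε = -4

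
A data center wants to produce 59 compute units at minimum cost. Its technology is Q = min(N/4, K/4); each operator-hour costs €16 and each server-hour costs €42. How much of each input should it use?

N* = 236, K* = 236

With a fixed-proportions technology, the cost-minimizing bundle uses no slack in either input: N/4 = K/4 = Q.
So N = 4·59 = 236 and K = 4·59 = 236.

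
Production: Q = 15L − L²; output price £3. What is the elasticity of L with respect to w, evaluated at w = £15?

From P·MP_L = w with MP_L = 15 − 2L, labor demand is L(w) = (15 − w/3)/2.
dL/dw = −1/(6) = -1/6.
At w = 15, L = 5, so ε = (dL/dw)·(w/L) = (-1/6)·(15/5) = -0.5.

ε = -0.5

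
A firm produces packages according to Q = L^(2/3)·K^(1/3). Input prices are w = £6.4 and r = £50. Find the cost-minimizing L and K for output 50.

Cost minimization requires the marginal rate of technical substitution to equal the input-price ratio: MP_L/MP_K = w/r.
Here MP_L/MP_K = (2/3)·(K/L)/(1/3) = 2·(K/L). Setting this equal to 6.4/50 = 0.128 gives K = 0.064L.
Substituting into Q = 50: L^(2/3)·(0.064L)^(1/3) = 50.
Solving, L = 125 and K = 8.

L* = 125, K* = 8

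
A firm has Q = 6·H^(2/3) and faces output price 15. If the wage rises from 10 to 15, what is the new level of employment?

H* = 64

From P·MP_H = w with MP_H = 4·H^(-1/3), the labor demand is H(w) = (60/w)^(3).
At w = 10: H = 216. At w = 15: H = 64.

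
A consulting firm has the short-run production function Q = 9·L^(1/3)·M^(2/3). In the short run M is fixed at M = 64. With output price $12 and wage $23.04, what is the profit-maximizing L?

L* = 125

With M = 64, MP_L = (1/3)·9·L^(-2/3)·64^(2/3) = 48·L^(-2/3).
Profit maximization for a price taker requires P·MP_L = w: 12·48·L^(-2/3) = 23.04.
So L^(-2/3) = 0.04, which gives L = 125.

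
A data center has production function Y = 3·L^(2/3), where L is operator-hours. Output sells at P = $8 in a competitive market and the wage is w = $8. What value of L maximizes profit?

MP_L = (2/3)·3·L^(-1/3) = 2·L^(-1/3).
Profit maximization for a price taker requires P·MP_L = w: 8·2·L^(-1/3) = 8.
So L^(-1/3) = 0.5, which gives L = 8.

L* = 8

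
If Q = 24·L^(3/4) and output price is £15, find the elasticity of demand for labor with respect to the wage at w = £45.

MP_L = (3/4)·24·L^(-1/4), so P·MP_L = w gives 270·L^(-1/4) = w.
Solving, L(w) = (270/w)^(4). This is a constant-elasticity form: L ∝ w^(−4), so ε = −4.

ε = -4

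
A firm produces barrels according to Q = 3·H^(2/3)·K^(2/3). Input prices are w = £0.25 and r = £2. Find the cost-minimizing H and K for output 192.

H* = 64, K* = 8

Cost minimization requires the marginal rate of technical substitution to equal the input-price ratio: MP_H/MP_K = w/r.
Here MP_H/MP_K = (2/3)·(K/H)/(2/3) = (K/H). Setting this equal to 0.25/2 = 0.125 gives K = 0.125H.
Substituting into Q = 192: 3·H^(2/3)·(0.125H)^(2/3) = 192.
Solving, H = 64 and K = 8.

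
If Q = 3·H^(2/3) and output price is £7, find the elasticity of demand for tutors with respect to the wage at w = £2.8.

ε = -3

MP_H = (2/3)·3·H^(-1/3), so P·MP_H = w gives 14·H^(-1/3) = w.
Solving, H(w) = (14/w)^(3). This is a constant-elasticity form: H ∝ w^(−3), so ε = −3.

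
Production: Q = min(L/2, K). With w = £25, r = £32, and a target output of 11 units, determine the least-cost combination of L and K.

With a fixed-proportions technology, the cost-minimizing bundle uses no slack in either input: L/2 = K = Q.
So L = 2·11 = 22 and K = 11.

L* = 22, K* = 11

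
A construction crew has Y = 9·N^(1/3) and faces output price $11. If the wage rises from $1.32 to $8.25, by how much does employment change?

From P·MP_N = w with MP_N = 3·N^(-2/3), the labor demand is N(w) = (33/w)^(3/2).
At w = 1.32: N = 125. At w = 8.25: N = 8.
ΔN = 8 − 125 = -117.

ΔN = -117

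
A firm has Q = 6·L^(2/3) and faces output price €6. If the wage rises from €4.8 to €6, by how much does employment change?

From P·MP_L = w with MP_L = 4·L^(-1/3), the labor demand is L(w) = (24/w)^(3).
At w = 4.8: L = 125. At w = 6: L = 64.
ΔL = 64 − 125 = -61.

ΔL = -61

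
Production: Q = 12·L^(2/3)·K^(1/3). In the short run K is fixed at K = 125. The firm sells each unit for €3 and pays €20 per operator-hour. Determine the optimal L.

With K = 125, MP_L = (2/3)·12·L^(-1/3)·125^(1/3) = 40·L^(-1/3).
Profit maximization for a price taker requires P·MP_L = w: 3·40·L^(-1/3) = 20.
So L^(-1/3) = 1/6, which gives L = 216.

L* = 216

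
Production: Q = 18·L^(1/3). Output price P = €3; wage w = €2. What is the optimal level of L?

MP_L = (1/3)·18·L^(-2/3) = 6·L^(-2/3).
Profit maximization for a price taker requires P·MP_L = w: 3·6·L^(-2/3) = 2.
So L^(-2/3) = 1/9, which gives L = 27.

L* = 27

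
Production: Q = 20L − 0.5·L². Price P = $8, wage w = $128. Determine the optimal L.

L* = 4

The marginal product of L is MP_L = 20 − L.
A price-taking firm hires until the value of the marginal product equals the wage: P·MP_L = w, so 8·(20 − L) = 128.
Then 20 − L = 16, giving L = 4.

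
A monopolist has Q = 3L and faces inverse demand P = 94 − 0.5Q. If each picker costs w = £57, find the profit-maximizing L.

Marginal revenue from the inverse demand is MR = 94 − Q.
The marginal product is MP_L = 3.
A monopolist hires until marginal revenue product equals the wage: MR·MP_L = w.
(94 − 3L)·3 = 57, so L = 25.

L* = 25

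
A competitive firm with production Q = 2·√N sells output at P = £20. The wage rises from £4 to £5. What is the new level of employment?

N* = 16

From P·MP_N = w with MP_N = N^(-1/2), the labor demand is N(w) = (20/w)^(2).
At w = 4: N = 25. At w = 5: N = 16.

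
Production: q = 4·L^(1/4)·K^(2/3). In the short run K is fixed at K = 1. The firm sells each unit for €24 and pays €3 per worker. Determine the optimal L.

With K = 1, MP_L = (1/4)·4·L^(-3/4)·1^(2/3) = L^(-3/4).
Profit maximization for a price taker requires P·MP_L = w: 24·L^(-3/4) = 3.
So L^(-3/4) = 0.125, which gives L = 16.

L* = 16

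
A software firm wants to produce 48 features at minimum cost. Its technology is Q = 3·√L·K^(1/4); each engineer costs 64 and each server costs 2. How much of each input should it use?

Cost minimization requires the marginal rate of technical substitution to equal the input-price ratio: MP_L/MP_K = w/r.
Here MP_L/MP_K = (1/2)·(K/L)/(1/4) = 2·(K/L). Setting this equal to 64/2 = 32 gives K = 16L.
Substituting into Q = 48: 3·L^(1/2)·(16L)^(1/4) = 48.
Solving, L = 16 and K = 256.

L* = 16, K* = 256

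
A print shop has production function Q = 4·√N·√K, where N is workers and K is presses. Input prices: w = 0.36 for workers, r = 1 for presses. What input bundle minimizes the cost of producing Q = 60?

Cost minimization requires the marginal rate of technical substitution to equal the input-price ratio: MP_N/MP_K = w/r.
Here MP_N/MP_K = (1/2)·(K/N)/(1/2) = (K/N). Setting this equal to 0.36/1 = 0.36 gives K = 0.36N.
Substituting into Q = 60: 4·N^(1/2)·(0.36N)^(1/2) = 60.
Solving, N = 25 and K = 9.

N* = 25, K* = 9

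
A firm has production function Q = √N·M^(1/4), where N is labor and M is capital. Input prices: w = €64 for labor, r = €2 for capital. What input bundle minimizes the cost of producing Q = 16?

N* = 16, M* = 256

Cost minimization requires the marginal rate of technical substitution to equal the input-price ratio: MP_N/MP_M = w/r.
Here MP_N/MP_M = (1/2)·(M/N)/(1/4) = 2·(M/N). Setting this equal to 64/2 = 32 gives M = 16N.
Substituting into Q = 16: N^(1/2)·(16N)^(1/4) = 16.
Solving, N = 16 and M = 256.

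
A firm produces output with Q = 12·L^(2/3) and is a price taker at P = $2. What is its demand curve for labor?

L(w) = 4096/w³

MP_L = (2/3)·12·L^(-1/3) = 8·L^(-1/3).
Setting P·MP_L = w: 16·L^(-1/3) = w.
Solving for L: L^(-1/3) = w/16, so L = (16/w)^(3).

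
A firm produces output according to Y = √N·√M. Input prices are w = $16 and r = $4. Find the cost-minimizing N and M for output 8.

N* = 4, M* = 16

Cost minimization requires the marginal rate of technical substitution to equal the input-price ratio: MP_N/MP_M = w/r.
Here MP_N/MP_M = (1/2)·(M/N)/(1/2) = (M/N). Setting this equal to 16/4 = 4 gives M = 4N.
Substituting into Y = 8: N^(1/2)·(4N)^(1/2) = 8.
Solving, N = 4 and M = 16.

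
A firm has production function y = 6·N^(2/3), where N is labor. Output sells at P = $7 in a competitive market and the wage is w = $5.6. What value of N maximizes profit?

N* = 125

MP_N = (2/3)·6·N^(-1/3) = 4·N^(-1/3).
Profit maximization for a price taker requires P·MP_N = w: 7·4·N^(-1/3) = 5.6.
So N^(-1/3) = 0.2, which gives N = 125.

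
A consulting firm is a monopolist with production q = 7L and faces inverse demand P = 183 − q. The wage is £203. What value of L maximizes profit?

L* = 11

Marginal revenue from the inverse demand is MR = 183 − 2q.
The marginal product is MP_L = 7.
A monopolist hires until marginal revenue product equals the wage: MR·MP_L = w.
(183 − 14L)·7 = 203, so L = 11.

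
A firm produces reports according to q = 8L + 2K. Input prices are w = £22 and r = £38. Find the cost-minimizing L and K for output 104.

L* = 13, K* = 0

The inputs are perfect substitutes, so the firm uses whichever has the lower cost per unit of output.
Cost per unit of output via L is w/8 = 2.75; via K it is r/2 = 19. L is cheaper.
Producing q = 104 with L alone: L = 13, K = 0.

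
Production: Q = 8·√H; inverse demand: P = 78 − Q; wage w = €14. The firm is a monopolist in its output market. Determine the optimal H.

Marginal revenue from the inverse demand is MR = 78 − 2Q.
The marginal product is MP_H = 4·H^(-1/2).
A monopolist hires until marginal revenue product equals the wage: MR·MP_H = w.
At H, Q = 8·√H. Substituting and solving: (78 − 16·√H)·4·H^(-1/2) = 14 gives H = 16.

H* = 16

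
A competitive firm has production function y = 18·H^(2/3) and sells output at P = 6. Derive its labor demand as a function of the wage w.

MP_H = (2/3)·18·H^(-1/3) = 12·H^(-1/3).
Setting P·MP_H = w: 72·H^(-1/3) = w.
Solving for H: H^(-1/3) = w/72, so H = (72/w)^(3).

H(w) = 373248/w³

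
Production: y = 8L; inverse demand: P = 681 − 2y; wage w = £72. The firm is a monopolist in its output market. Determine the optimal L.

Marginal revenue from the inverse demand is MR = 681 − 4y.
The marginal product is MP_L = 8.
A monopolist hires until marginal revenue product equals the wage: MR·MP_L = w.
(681 − 32L)·8 = 72, so L = 21.

L* = 21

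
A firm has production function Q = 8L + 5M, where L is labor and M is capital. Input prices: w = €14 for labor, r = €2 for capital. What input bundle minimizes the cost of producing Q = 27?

The inputs are perfect substitutes, so the firm uses whichever has the lower cost per unit of output.
Cost per unit of output via L is w/8 = 1.75; via M it is r/5 = 0.4. M is cheaper.
Producing Q = 27 with M alone: L = 0, M = 5.4.

L* = 0, M* = 5.4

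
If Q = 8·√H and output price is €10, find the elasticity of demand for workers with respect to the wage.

MP_H = (1/2)·8·H^(-1/2), so P·MP_H = w gives 40·H^(-1/2) = w.
Solving, H(w) = (40/w)^(2). This is a constant-elasticity form: H ∝ w^(−2), so ε = −2.

ε = -2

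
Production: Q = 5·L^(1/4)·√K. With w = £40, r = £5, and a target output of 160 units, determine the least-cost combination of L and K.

L* = 16, K* = 256

Cost minimization requires the marginal rate of technical substitution to equal the input-price ratio: MP_L/MP_K = w/r.
Here MP_L/MP_K = (1/4)·(K/L)/(1/2) = 0.5·(K/L). Setting this equal to 40/5 = 8 gives K = 16L.
Substituting into Q = 160: 5·L^(1/4)·(16L)^(1/2) = 160.
Solving, L = 16 and K = 256.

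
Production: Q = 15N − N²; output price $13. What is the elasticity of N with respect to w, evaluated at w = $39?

ε = -0.25

From P·MP_N = w with MP_N = 15 − 2N, labor demand is N(w) = (15 − w/13)/2.
dN/dw = −1/(26) = -1/26.
At w = 39, N = 6, so ε = (dN/dw)·(w/N) = (-1/26)·(39/6) = -0.25.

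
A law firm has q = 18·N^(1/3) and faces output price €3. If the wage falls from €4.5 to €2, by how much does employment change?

From P·MP_N = w with MP_N = 6·N^(-2/3), the labor demand is N(w) = (18/w)^(3/2).
At w = 4.5: N = 8. At w = 2: N = 27.
ΔN = 27 − 8 = 19.

ΔN = 19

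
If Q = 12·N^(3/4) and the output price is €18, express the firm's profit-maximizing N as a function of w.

MP_N = (3/4)·12·N^(-1/4) = 9·N^(-1/4).
Setting P·MP_N = w: 162·N^(-1/4) = w.
Solving for N: N^(-1/4) = w/162, so N = (162/w)^(4).

N(w) = (162/w)^(4)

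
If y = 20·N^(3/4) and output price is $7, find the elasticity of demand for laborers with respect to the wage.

MP_N = (3/4)·20·N^(-1/4), so P·MP_N = w gives 105·N^(-1/4) = w.
Solving, N(w) = (105/w)^(4). This is a constant-elasticity form: N ∝ w^(−4), so ε = −4.

ε = -4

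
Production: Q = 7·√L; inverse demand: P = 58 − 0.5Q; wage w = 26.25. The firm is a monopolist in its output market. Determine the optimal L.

Marginal revenue from the inverse demand is MR = 58 − Q.
The marginal product is MP_L = 3.5·L^(-1/2).
A monopolist hires until marginal revenue product equals the wage: MR·MP_L = w.
At L, Q = 7·√L. Substituting and solving: (58 − 7·√L)·3.5·L^(-1/2) = 26.25 gives L = 16.

L* = 16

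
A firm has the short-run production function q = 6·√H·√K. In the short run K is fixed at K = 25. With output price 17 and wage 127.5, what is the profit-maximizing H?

H* = 4

With K = 25, MP_H = (1/2)·6·H^(-1/2)·25^(1/2) = 15·H^(-1/2).
Profit maximization for a price taker requires P·MP_H = w: 17·15·H^(-1/2) = 127.5.
So H^(-1/2) = 0.5, which gives H = 4.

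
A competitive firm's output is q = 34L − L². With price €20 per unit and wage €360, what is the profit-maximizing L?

L* = 8

The marginal product of L is MP_L = 34 − 2L.
A price-taking firm hires until the value of the marginal product equals the wage: P·MP_L = w, so 20·(34 − 2L) = 360.
Then 34 − 2L = 18, giving L = 8.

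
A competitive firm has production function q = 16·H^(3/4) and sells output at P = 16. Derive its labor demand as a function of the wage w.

MP_H = (3/4)·16·H^(-1/4) = 12·H^(-1/4).
Setting P·MP_H = w: 192·H^(-1/4) = w.
Solving for H: H^(-1/4) = w/192, so H = (192/w)^(4).

H(w) = (192/w)^(4)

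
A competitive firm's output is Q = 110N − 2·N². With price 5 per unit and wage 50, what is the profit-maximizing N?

The marginal product of N is MP_N = 110 − 4N.
A price-taking firm hires until the value of the marginal product equals the wage: P·MP_N = w, so 5·(110 − 4N) = 50.
Then 110 − 4N = 10, giving N = 25.

N* = 25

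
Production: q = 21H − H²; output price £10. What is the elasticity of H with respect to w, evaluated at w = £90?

ε = -0.75

From P·MP_H = w with MP_H = 21 − 2H, labor demand is H(w) = (21 − w/10)/2.
dH/dw = −1/(20) = -0.05.
At w = 90, H = 6, so ε = (dH/dw)·(w/H) = (-0.05)·(90/6) = -0.75.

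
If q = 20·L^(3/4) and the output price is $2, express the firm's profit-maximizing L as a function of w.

MP_L = (3/4)·20·L^(-1/4) = 15·L^(-1/4).
Setting P·MP_L = w: 30·L^(-1/4) = w.
Solving for L: L^(-1/4) = w/30, so L = (30/w)^(4).

L(w) = 810000/w^(4)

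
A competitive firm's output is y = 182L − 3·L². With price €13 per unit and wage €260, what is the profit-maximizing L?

The marginal product of L is MP_L = 182 − 6L.
A price-taking firm hires until the value of the marginal product equals the wage: P·MP_L = w, so 13·(182 − 6L) = 260.
Then 182 − 6L = 20, giving L = 27.

L* = 27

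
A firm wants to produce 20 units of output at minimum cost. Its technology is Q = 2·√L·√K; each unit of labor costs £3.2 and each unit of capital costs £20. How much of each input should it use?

Cost minimization requires the marginal rate of technical substitution to equal the input-price ratio: MP_L/MP_K = w/r.
Here MP_L/MP_K = (1/2)·(K/L)/(1/2) = (K/L). Setting this equal to 3.2/20 = 0.16 gives K = 0.16L.
Substituting into Q = 20: 2·L^(1/2)·(0.16L)^(1/2) = 20.
Solving, L = 25 and K = 4.

L* = 25, K* = 4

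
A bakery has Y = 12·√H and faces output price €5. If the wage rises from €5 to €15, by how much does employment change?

From P·MP_H = w with MP_H = 6·H^(-1/2), the labor demand is H(w) = (30/w)^(2).
At w = 5: H = 36. At w = 15: H = 4.
ΔH = 4 − 36 = -32.

ΔH = -32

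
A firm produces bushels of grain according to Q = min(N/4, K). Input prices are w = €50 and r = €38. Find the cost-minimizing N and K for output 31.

N* = 124, K* = 31

With a fixed-proportions technology, the cost-minimizing bundle uses no slack in either input: N/4 = K = Q.
So N = 4·31 = 124 and K = 31.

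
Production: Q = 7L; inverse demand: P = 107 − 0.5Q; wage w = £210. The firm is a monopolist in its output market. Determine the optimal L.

L* = 11

Marginal revenue from the inverse demand is MR = 107 − Q.
The marginal product is MP_L = 7.
A monopolist hires until marginal revenue product equals the wage: MR·MP_L = w.
(107 − 7L)·7 = 210, so L = 11.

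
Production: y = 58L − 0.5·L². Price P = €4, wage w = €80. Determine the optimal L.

The marginal product of L is MP_L = 58 − L.
A price-taking firm hires until the value of the marginal product equals the wage: P·MP_L = w, so 4·(58 − L) = 80.
Then 58 − L = 20, giving L = 38.

L* = 38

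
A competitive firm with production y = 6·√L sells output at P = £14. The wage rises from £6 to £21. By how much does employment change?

ΔL = -45

From P·MP_L = w with MP_L = 3·L^(-1/2), the labor demand is L(w) = (42/w)^(2).
At w = 6: L = 49. At w = 21: L = 4.
ΔL = 4 − 49 = -45.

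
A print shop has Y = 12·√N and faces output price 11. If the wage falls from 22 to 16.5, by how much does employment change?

ΔN = 7

From P·MP_N = w with MP_N = 6·N^(-1/2), the labor demand is N(w) = (66/w)^(2).
At w = 22: N = 9. At w = 16.5: N = 16.
ΔN = 16 − 9 = 7.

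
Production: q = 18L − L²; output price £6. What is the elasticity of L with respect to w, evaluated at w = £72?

From P·MP_L = w with MP_L = 18 − 2L, labor demand is L(w) = (18 − w/6)/2.
dL/dw = −1/(12) = -1/12.
At w = 72, L = 3, so ε = (dL/dw)·(w/L) = (-1/12)·(72/3) = -2.

ε = -2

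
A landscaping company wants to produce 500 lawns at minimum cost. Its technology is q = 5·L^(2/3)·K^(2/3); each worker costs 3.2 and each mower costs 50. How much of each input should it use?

Cost minimization requires the marginal rate of technical substitution to equal the input-price ratio: MP_L/MP_K = w/r.
Here MP_L/MP_K = (2/3)·(K/L)/(2/3) = (K/L). Setting this equal to 3.2/50 = 0.064 gives K = 0.064L.
Substituting into q = 500: 5·L^(2/3)·(0.064L)^(2/3) = 500.
Solving, L = 125 and K = 8.

L* = 125, K* = 8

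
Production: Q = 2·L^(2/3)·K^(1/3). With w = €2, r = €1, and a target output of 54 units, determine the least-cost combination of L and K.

Cost minimization requires the marginal rate of technical substitution to equal the input-price ratio: MP_L/MP_K = w/r.
Here MP_L/MP_K = (2/3)·(K/L)/(1/3) = 2·(K/L). Setting this equal to 2/1 = 2 gives K = L.
Substituting into Q = 54: 2·L^(2/3)·(L)^(1/3) = 54.
Solving, L = 27 and K = 27.

L* = 27, K* = 27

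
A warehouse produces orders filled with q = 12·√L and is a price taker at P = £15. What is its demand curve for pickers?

L(w) = 8100/w²

MP_L = (1/2)·12·L^(-1/2) = 6·L^(-1/2).
Setting P·MP_L = w: 90·L^(-1/2) = w.
Solving for L: L^(-1/2) = w/90, so L = (90/w)^(2).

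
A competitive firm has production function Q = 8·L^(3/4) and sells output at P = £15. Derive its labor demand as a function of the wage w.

L(w) = (90/w)^(4)

MP_L = (3/4)·8·L^(-1/4) = 6·L^(-1/4).
Setting P·MP_L = w: 90·L^(-1/4) = w.
Solving for L: L^(-1/4) = w/90, so L = (90/w)^(4).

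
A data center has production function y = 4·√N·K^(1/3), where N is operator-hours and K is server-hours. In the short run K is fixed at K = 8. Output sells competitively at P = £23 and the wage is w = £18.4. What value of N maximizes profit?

N* = 25

With K = 8, MP_N = (1/2)·4·N^(-1/2)·8^(1/3) = 4·N^(-1/2).
Profit maximization for a price taker requires P·MP_N = w: 23·4·N^(-1/2) = 18.4.
So N^(-1/2) = 0.2, which gives N = 25.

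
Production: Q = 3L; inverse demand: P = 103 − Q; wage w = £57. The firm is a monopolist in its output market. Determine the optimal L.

L* = 14

Marginal revenue from the inverse demand is MR = 103 − 2Q.
The marginal product is MP_L = 3.
A monopolist hires until marginal revenue product equals the wage: MR·MP_L = w.
(103 − 6L)·3 = 57, so L = 14.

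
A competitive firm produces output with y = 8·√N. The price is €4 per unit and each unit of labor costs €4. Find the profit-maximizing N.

MP_N = (1/2)·8·N^(-1/2) = 4·N^(-1/2).
Profit maximization for a price taker requires P·MP_N = w: 4·4·N^(-1/2) = 4.
So N^(-1/2) = 0.25, which gives N = 16.

N* = 16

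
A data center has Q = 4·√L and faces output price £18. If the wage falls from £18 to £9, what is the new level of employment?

L* = 16

From P·MP_L = w with MP_L = 2·L^(-1/2), the labor demand is L(w) = (36/w)^(2).
At w = 18: L = 4. At w = 9: L = 16.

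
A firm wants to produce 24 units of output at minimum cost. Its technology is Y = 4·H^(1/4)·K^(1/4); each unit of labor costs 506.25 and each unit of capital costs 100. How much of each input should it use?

Cost minimization requires the marginal rate of technical substitution to equal the input-price ratio: MP_H/MP_K = w/r.
Here MP_H/MP_K = (1/4)·(K/H)/(1/4) = (K/H). Setting this equal to 506.25/100 = 5.0625 gives K = 5.0625H.
Substituting into Y = 24: 4·H^(1/4)·(5.0625H)^(1/4) = 24.
Solving, H = 16 and K = 81.

H* = 16, K* = 81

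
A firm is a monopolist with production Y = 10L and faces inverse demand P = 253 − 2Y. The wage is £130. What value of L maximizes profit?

L* = 6

Marginal revenue from the inverse demand is MR = 253 − 4Y.
The marginal product is MP_L = 10.
A monopolist hires until marginal revenue product equals the wage: MR·MP_L = w.
(253 − 40L)·10 = 130, so L = 6.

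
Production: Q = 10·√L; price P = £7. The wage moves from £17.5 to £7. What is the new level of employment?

L* = 25

From P·MP_L = w with MP_L = 5·L^(-1/2), the labor demand is L(w) = (35/w)^(2).
At w = 17.5: L = 4. At w = 7: L = 25.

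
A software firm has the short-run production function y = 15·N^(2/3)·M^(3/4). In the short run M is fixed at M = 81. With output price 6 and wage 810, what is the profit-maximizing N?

N* = 8

With M = 81, MP_N = (2/3)·15·N^(-1/3)·81^(3/4) = 270·N^(-1/3).
Profit maximization for a price taker requires P·MP_N = w: 6·270·N^(-1/3) = 810.
So N^(-1/3) = 0.5, which gives N = 8.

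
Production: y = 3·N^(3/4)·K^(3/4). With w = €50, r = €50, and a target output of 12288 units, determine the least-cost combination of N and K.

Cost minimization requires the marginal rate of technical substitution to equal the input-price ratio: MP_N/MP_K = w/r.
Here MP_N/MP_K = (3/4)·(K/N)/(3/4) = (K/N). Setting this equal to 50/50 = 1 gives K = N.
Substituting into y = 12288: 3·N^(3/4)·(N)^(3/4) = 12288.
Solving, N = 256 and K = 256.

N* = 256, K* = 256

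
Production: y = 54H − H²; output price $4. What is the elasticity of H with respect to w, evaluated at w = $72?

ε = -0.5

From P·MP_H = w with MP_H = 54 − 2H, labor demand is H(w) = (54 − w/4)/2.
dH/dw = −1/(8) = -0.125.
At w = 72, H = 18, so ε = (dH/dw)·(w/H) = (-0.125)·(72/18) = -0.5.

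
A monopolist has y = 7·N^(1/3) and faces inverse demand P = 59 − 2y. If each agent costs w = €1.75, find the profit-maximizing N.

N* = 8

Marginal revenue from the inverse demand is MR = 59 − 4y.
The marginal product is MP_N = (7/3)·N^(-2/3).
A monopolist hires until marginal revenue product equals the wage: MR·MP_N = w.
At N, y = 7·N^(1/3). Substituting and solving: (59 − 28·N^(1/3))·(7/3)·N^(-2/3) = 1.75 gives N = 8.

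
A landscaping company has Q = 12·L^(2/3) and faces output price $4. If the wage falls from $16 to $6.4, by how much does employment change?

From P·MP_L = w with MP_L = 8·L^(-1/3), the labor demand is L(w) = (32/w)^(3).
At w = 16: L = 8. At w = 6.4: L = 125.
ΔL = 125 − 8 = 117.

ΔL = 117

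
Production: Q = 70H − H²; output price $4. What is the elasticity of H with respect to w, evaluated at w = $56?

From P·MP_H = w with MP_H = 70 − 2H, labor demand is H(w) = (70 − w/4)/2.
dH/dw = −1/(8) = -0.125.
At w = 56, H = 28, so ε = (dH/dw)·(w/H) = (-0.125)·(56/28) = -0.25.

ε = -0.25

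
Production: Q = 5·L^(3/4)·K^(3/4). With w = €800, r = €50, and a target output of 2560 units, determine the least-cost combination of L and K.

Cost minimization requires the marginal rate of technical substitution to equal the input-price ratio: MP_L/MP_K = w/r.
Here MP_L/MP_K = (3/4)·(K/L)/(3/4) = (K/L). Setting this equal to 800/50 = 16 gives K = 16L.
Substituting into Q = 2560: 5·L^(3/4)·(16L)^(3/4) = 2560.
Solving, L = 16 and K = 256.

L* = 16, K* = 256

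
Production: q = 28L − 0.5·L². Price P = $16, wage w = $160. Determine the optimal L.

L* = 18

The marginal product of L is MP_L = 28 − L.
A price-taking firm hires until the value of the marginal product equals the wage: P·MP_L = w, so 16·(28 − L) = 160.
Then 28 − L = 10, giving L = 18.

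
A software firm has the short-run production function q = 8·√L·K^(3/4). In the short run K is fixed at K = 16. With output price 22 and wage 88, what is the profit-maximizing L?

L* = 64

With K = 16, MP_L = (1/2)·8·L^(-1/2)·16^(3/4) = 32·L^(-1/2).
Profit maximization for a price taker requires P·MP_L = w: 22·32·L^(-1/2) = 88.
So L^(-1/2) = 0.125, which gives L = 64.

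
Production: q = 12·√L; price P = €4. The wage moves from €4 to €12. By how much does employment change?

ΔL = -32

From P·MP_L = w with MP_L = 6·L^(-1/2), the labor demand is L(w) = (24/w)^(2).
At w = 4: L = 36. At w = 12: L = 4.
ΔL = 4 − 36 = -32.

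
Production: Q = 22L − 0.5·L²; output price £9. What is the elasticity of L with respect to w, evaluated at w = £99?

From P·MP_L = w with MP_L = 22 − L, labor demand is L(w) = 22 − w/9.
dL/dw = −1/(9) = -1/9.
At w = 99, L = 11, so ε = (dL/dw)·(w/L) = (-1/9)·(99/11) = -1.

ε = -1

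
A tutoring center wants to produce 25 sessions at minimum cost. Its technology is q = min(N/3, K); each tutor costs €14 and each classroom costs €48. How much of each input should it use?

N* = 75, K* = 25

With a fixed-proportions technology, the cost-minimizing bundle uses no slack in either input: N/3 = K = q.
So N = 3·25 = 75 and K = 25.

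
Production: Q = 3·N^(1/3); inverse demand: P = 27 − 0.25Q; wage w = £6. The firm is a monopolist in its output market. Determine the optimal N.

N* = 8

Marginal revenue from the inverse demand is MR = 27 − 0.5Q.
The marginal product is MP_N = N^(-2/3).
A monopolist hires until marginal revenue product equals the wage: MR·MP_N = w.
At N, Q = 3·N^(1/3). Substituting and solving: (27 − 1.5·N^(1/3))·N^(-2/3) = 6 gives N = 8.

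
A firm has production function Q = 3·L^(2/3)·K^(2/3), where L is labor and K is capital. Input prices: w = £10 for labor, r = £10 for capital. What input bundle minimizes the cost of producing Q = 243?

L* = 27, K* = 27

Cost minimization requires the marginal rate of technical substitution to equal the input-price ratio: MP_L/MP_K = w/r.
Here MP_L/MP_K = (2/3)·(K/L)/(2/3) = (K/L). Setting this equal to 10/10 = 1 gives K = L.
Substituting into Q = 243: 3·L^(2/3)·(L)^(2/3) = 243.
Solving, L = 27 and K = 27.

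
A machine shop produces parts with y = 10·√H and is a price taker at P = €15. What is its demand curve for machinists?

H(w) = 5625/w²

MP_H = (1/2)·10·H^(-1/2) = 5·H^(-1/2).
Setting P·MP_H = w: 75·H^(-1/2) = w.
Solving for H: H^(-1/2) = w/75, so H = (75/w)^(2).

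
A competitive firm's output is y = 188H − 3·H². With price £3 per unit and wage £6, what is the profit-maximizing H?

H* = 31

The marginal product of H is MP_H = 188 − 6H.
A price-taking firm hires until the value of the marginal product equals the wage: P·MP_H = w, so 3·(188 − 6H) = 6.
Then 188 − 6H = 2, giving H = 31.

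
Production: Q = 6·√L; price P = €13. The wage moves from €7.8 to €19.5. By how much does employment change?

From P·MP_L = w with MP_L = 3·L^(-1/2), the labor demand is L(w) = (39/w)^(2).
At w = 7.8: L = 25. At w = 19.5: L = 4.
ΔL = 4 − 25 = -21.

ΔL = -21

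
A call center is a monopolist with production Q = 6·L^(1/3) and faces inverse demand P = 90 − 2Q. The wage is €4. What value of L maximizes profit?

L* = 27

Marginal revenue from the inverse demand is MR = 90 − 4Q.
The marginal product is MP_L = 2·L^(-2/3).
A monopolist hires until marginal revenue product equals the wage: MR·MP_L = w.
At L, Q = 6·L^(1/3). Substituting and solving: (90 − 24·L^(1/3))·2·L^(-2/3) = 4 gives L = 27.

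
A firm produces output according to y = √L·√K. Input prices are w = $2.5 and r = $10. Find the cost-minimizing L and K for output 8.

L* = 16, K* = 4

Cost minimization requires the marginal rate of technical substitution to equal the input-price ratio: MP_L/MP_K = w/r.
Here MP_L/MP_K = (1/2)·(K/L)/(1/2) = (K/L). Setting this equal to 2.5/10 = 0.25 gives K = 0.25L.
Substituting into y = 8: L^(1/2)·(0.25L)^(1/2) = 8.
Solving, L = 16 and K = 4.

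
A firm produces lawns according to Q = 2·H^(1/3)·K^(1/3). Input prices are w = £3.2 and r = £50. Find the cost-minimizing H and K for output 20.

H* = 125, K* = 8

Cost minimization requires the marginal rate of technical substitution to equal the input-price ratio: MP_H/MP_K = w/r.
Here MP_H/MP_K = (1/3)·(K/H)/(1/3) = (K/H). Setting this equal to 3.2/50 = 0.064 gives K = 0.064H.
Substituting into Q = 20: 2·H^(1/3)·(0.064H)^(1/3) = 20.
Solving, H = 125 and K = 8.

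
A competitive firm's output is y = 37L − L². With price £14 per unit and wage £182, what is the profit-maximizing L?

L* = 12

The marginal product of L is MP_L = 37 − 2L.
A price-taking firm hires until the value of the marginal product equals the wage: P·MP_L = w, so 14·(37 − 2L) = 182.
Then 37 − 2L = 13, giving L = 12.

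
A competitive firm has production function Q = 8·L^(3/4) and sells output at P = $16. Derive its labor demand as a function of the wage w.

MP_L = (3/4)·8·L^(-1/4) = 6·L^(-1/4).
Setting P·MP_L = w: 96·L^(-1/4) = w.
Solving for L: L^(-1/4) = w/96, so L = (96/w)^(4).

L(w) = (96/w)^(4)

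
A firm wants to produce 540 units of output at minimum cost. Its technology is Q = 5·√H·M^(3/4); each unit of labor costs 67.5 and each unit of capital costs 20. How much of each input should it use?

H* = 16, M* = 81

Cost minimization requires the marginal rate of technical substitution to equal the input-price ratio: MP_H/MP_M = w/r.
Here MP_H/MP_M = (1/2)·(M/H)/(3/4) = (2/3)·(M/H). Setting this equal to 67.5/20 = 3.375 gives M = 5.0625H.
Substituting into Q = 540: 5·H^(1/2)·(5.0625H)^(3/4) = 540.
Solving, H = 16 and M = 81.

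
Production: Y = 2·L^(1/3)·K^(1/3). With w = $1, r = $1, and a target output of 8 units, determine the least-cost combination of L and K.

Cost minimization requires the marginal rate of technical substitution to equal the input-price ratio: MP_L/MP_K = w/r.
Here MP_L/MP_K = (1/3)·(K/L)/(1/3) = (K/L). Setting this equal to 1/1 = 1 gives K = L.
Substituting into Y = 8: 2·L^(1/3)·(L)^(1/3) = 8.
Solving, L = 8 and K = 8.

L* = 8, K* = 8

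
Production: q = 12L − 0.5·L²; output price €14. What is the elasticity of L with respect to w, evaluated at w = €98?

From P·MP_L = w with MP_L = 12 − L, labor demand is L(w) = 12 − w/14.
dL/dw = −1/(14) = -1/14.
At w = 98, L = 5, so ε = (dL/dw)·(w/L) = (-1/14)·(98/5) = -1.4.

ε = -1.4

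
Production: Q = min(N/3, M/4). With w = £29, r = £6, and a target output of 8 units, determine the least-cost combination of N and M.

With a fixed-proportions technology, the cost-minimizing bundle uses no slack in either input: N/3 = M/4 = Q.
So N = 3·8 = 24 and M = 4·8 = 32.

N* = 24, M* = 32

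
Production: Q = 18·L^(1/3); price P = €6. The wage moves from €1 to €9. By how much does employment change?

ΔL = -208

From P·MP_L = w with MP_L = 6·L^(-2/3), the labor demand is L(w) = (36/w)^(3/2).
At w = 1: L = 216. At w = 9: L = 8.
ΔL = 8 − 216 = -208.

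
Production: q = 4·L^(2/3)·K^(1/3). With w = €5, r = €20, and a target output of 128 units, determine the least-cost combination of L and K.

Cost minimization requires the marginal rate of technical substitution to equal the input-price ratio: MP_L/MP_K = w/r.
Here MP_L/MP_K = (2/3)·(K/L)/(1/3) = 2·(K/L). Setting this equal to 5/20 = 0.25 gives K = 0.125L.
Substituting into q = 128: 4·L^(2/3)·(0.125L)^(1/3) = 128.
Solving, L = 64 and K = 8.

L* = 64, K* = 8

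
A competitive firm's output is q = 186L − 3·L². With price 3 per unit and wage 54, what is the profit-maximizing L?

The marginal product of L is MP_L = 186 − 6L.
A price-taking firm hires until the value of the marginal product equals the wage: P·MP_L = w, so 3·(186 − 6L) = 54.
Then 186 − 6L = 18, giving L = 28.

L* = 28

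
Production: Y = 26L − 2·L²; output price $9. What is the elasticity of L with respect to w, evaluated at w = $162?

ε = -2.25

From P·MP_L = w with MP_L = 26 − 4L, labor demand is L(w) = (26 − w/9)/4.
dL/dw = −1/(36) = -1/36.
At w = 162, L = 2, so ε = (dL/dw)·(w/L) = (-1/36)·(162/2) = -2.25.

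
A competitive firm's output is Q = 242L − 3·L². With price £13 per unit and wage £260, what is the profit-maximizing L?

L* = 37

The marginal product of L is MP_L = 242 − 6L.
A price-taking firm hires until the value of the marginal product equals the wage: P·MP_L = w, so 13·(242 − 6L) = 260.
Then 242 − 6L = 20, giving L = 37.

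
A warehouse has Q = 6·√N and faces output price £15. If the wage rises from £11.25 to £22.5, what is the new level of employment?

N* = 4

From P·MP_N = w with MP_N = 3·N^(-1/2), the labor demand is N(w) = (45/w)^(2).
At w = 11.25: N = 16. At w = 22.5: N = 4.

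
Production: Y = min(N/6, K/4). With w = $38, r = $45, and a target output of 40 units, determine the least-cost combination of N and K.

N* = 240, K* = 160

With a fixed-proportions technology, the cost-minimizing bundle uses no slack in either input: N/6 = K/4 = Y.
So N = 6·40 = 240 and K = 4·40 = 160.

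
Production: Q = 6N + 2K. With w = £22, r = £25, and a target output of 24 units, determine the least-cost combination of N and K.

N* = 4, K* = 0

The inputs are perfect substitutes, so the firm uses whichever has the lower cost per unit of output.
Cost per unit of output via N is w/6 = 11/3; via K it is r/2 = 12.5. N is cheaper.
Producing Q = 24 with N alone: N = 4, K = 0.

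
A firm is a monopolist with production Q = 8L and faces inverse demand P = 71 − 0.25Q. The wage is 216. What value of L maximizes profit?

Marginal revenue from the inverse demand is MR = 71 − 0.5Q.
The marginal product is MP_L = 8.
A monopolist hires until marginal revenue product equals the wage: MR·MP_L = w.
(71 − 4L)·8 = 216, so L = 11.

L* = 11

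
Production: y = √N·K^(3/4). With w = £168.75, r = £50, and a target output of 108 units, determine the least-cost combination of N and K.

Cost minimization requires the marginal rate of technical substitution to equal the input-price ratio: MP_N/MP_K = w/r.
Here MP_N/MP_K = (1/2)·(K/N)/(3/4) = (2/3)·(K/N). Setting this equal to 168.75/50 = 3.375 gives K = 5.0625N.
Substituting into y = 108: N^(1/2)·(5.0625N)^(3/4) = 108.
Solving, N = 16 and K = 81.

N* = 16, K* = 81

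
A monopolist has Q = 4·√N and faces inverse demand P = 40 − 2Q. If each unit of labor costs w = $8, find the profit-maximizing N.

Marginal revenue from the inverse demand is MR = 40 − 4Q.
The marginal product is MP_N = 2·N^(-1/2).
A monopolist hires until marginal revenue product equals the wage: MR·MP_N = w.
At N, Q = 4·√N. Substituting and solving: (40 − 16·√N)·2·N^(-1/2) = 8 gives N = 4.

N* = 4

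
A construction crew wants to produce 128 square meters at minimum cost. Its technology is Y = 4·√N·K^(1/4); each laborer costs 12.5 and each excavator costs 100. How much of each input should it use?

N* = 256, K* = 16

Cost minimization requires the marginal rate of technical substitution to equal the input-price ratio: MP_N/MP_K = w/r.
Here MP_N/MP_K = (1/2)·(K/N)/(1/4) = 2·(K/N). Setting this equal to 12.5/100 = 0.125 gives K = 0.0625N.
Substituting into Y = 128: 4·N^(1/2)·(0.0625N)^(1/4) = 128.
Solving, N = 256 and K = 16.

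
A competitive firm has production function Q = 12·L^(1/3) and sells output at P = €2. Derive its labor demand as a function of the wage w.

MP_L = (1/3)·12·L^(-2/3) = 4·L^(-2/3).
Setting P·MP_L = w: 8·L^(-2/3) = w.
Solving for L: L^(-2/3) = w/8, so L = (8/w)^(3/2).

L(w) = (8/w)^(3/2)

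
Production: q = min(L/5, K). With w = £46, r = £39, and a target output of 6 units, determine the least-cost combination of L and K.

L* = 30, K* = 6

With a fixed-proportions technology, the cost-minimizing bundle uses no slack in either input: L/5 = K = q.
So L = 5·6 = 30 and K = 6.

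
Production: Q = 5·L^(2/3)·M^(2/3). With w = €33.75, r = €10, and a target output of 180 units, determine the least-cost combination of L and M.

L* = 8, M* = 27

Cost minimization requires the marginal rate of technical substitution to equal the input-price ratio: MP_L/MP_M = w/r.
Here MP_L/MP_M = (2/3)·(M/L)/(2/3) = (M/L). Setting this equal to 33.75/10 = 3.375 gives M = 3.375L.
Substituting into Q = 180: 5·L^(2/3)·(3.375L)^(2/3) = 180.
Solving, L = 8 and M = 27.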